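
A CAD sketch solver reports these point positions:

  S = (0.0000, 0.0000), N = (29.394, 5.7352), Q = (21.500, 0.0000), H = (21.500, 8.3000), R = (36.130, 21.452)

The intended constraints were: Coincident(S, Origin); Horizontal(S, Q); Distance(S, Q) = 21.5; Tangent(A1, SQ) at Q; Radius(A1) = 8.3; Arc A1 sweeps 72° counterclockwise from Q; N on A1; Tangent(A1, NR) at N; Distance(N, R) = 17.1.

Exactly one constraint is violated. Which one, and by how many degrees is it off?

Tangent(A1, NR) at N — off by 5.20°.

S = (0.00, 0.00) ✓; S.y = 0.00, Q.y = 0.00 ✓; |SQ| = 21.50 ✓; ∠(HQ, QS) = 90.00° ✓; |HQ| = 8.300 ✓; bearing(H→N) − bearing(H→Q) = 72.00° ✓; |HN| = 8.300 ✓; ∠(HN, NR) = 95.20° ✗; |NR| = 17.10 ✓.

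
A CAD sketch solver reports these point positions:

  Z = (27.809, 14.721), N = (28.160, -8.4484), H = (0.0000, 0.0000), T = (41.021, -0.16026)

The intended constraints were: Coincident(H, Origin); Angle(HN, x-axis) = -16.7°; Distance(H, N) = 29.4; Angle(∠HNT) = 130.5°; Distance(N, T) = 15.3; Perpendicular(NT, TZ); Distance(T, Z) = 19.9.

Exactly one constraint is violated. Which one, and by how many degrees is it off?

Perpendicular(NT, TZ) — off by 8.80°.

H = (0.00, 0.00) ✓; HN at -16.70° ✓; |HN| = 29.40 ✓; ∠HNT = 130.5° ✓; |NT| = 15.30 ✓; ∠(NT, TZ) = 98.80° ✗; |TZ| = 19.90 ✓.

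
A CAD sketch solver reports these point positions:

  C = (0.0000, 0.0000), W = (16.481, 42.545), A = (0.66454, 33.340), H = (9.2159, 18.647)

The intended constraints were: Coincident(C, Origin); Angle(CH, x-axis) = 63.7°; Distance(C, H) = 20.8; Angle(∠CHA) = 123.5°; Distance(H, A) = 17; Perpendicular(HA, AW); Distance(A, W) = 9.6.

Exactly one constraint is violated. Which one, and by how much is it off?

Distance(A, W) = 9.6 — off by 8.70.

C = (0.00, 0.00) ✓; CH at 63.70° ✓; |CH| = 20.80 ✓; ∠CHA = 123.5° ✓; |HA| = 17.00 ✓; ∠(HA, AW) = 90.00° ✓; |AW| = 18.30 ✗.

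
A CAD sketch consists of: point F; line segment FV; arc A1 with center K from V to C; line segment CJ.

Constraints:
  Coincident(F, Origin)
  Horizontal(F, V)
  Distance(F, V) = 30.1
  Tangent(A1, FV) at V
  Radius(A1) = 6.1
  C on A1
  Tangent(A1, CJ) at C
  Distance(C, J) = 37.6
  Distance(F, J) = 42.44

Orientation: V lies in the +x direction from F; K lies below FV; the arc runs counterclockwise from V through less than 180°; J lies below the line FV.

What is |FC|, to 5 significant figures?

24.646

F is at the origin; F and V share the same y with |FV| = 30.1 and V on the +x side, so V = (30.100, 0.0000). Tangency of A1 to FV means the radius KV is perpendicular to FV, so K = V + (0, -6.1) = (30.100, -6.1000). Since KC ⟂ CJ (tangency), |KJ| = √(6.1² + 37.6²) = 38.092 regardless of where C sits on A1. So J lies on both circle(F, 42.44) and circle(K, 38.092); the below-FV intersection is J = (13.319, -40.296). C is the foot of the tangent from J: C = (24.264, -4.3243).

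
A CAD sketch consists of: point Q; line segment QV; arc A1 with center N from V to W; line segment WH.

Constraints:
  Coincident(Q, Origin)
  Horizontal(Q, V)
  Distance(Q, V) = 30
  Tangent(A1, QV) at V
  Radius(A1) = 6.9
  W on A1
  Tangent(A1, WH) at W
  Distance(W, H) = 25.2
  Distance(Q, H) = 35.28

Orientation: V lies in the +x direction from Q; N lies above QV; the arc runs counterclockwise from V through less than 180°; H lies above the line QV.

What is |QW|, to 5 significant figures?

36.961

Checks: Q.y = 0.00, V.y = 0.00 ✓; |NW| = 6.900 ✓; ∠(NW, WH) = 90.00° ✓; |WH| = 25.20 ✓; |QH| = 35.28 ✓.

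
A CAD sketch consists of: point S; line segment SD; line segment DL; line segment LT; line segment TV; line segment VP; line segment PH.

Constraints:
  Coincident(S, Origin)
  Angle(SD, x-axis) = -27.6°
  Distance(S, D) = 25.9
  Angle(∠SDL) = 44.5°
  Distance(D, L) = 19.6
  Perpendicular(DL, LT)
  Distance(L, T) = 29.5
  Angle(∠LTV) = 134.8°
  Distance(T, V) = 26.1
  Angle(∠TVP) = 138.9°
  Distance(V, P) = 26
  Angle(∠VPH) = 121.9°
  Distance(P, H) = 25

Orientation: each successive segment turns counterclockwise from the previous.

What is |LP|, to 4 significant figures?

66.59

S is at the origin; SD runs at -27.6° with length 25.9, so D = (22.95, -12.00). ∠SDL = 44.5° gives DL at 107.9° from the x-axis; with |DL| = 19.6, L = (16.93, 6.652). DL is perpendicular to LT, so LT runs at -162.1°; with |LT| = 29.5, T = (-11.14, -2.415). ∠LTV = 134.8° gives TV at -116.9° from the x-axis; with |TV| = 26.1, V = (-22.95, -25.69). ∠TVP = 138.9° gives VP at -75.80° from the x-axis; with |VP| = 26.0, P = (-16.57, -50.90). Then |LP| = |P − L| = 66.59.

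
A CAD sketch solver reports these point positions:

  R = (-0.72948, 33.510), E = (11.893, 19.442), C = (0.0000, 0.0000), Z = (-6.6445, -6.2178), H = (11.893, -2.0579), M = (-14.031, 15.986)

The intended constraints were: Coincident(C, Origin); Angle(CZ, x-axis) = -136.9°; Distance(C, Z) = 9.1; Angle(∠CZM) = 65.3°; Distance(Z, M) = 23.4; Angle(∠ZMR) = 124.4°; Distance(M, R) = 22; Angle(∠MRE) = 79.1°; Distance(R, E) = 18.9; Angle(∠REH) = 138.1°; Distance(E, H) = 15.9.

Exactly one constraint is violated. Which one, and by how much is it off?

Distance(E, H) = 15.9 — off by 5.60.

C = (0.00, 0.00) ✓; CZ at -136.9° ✓; |CZ| = 9.100 ✓; ∠CZM = 65.30° ✓; |ZM| = 23.40 ✓; ∠ZMR = 124.4° ✓; |MR| = 22.00 ✓; ∠MRE = 79.10° ✓; |RE| = 18.90 ✓; ∠REH = 138.1° ✓; |EH| = 21.50 ✗.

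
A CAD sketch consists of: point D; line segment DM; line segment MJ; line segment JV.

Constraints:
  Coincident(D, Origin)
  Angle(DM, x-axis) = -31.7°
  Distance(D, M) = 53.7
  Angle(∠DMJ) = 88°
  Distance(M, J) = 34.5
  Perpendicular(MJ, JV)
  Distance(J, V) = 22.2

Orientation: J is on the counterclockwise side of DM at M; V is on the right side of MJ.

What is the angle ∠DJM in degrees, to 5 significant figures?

58.703°

D is at the origin; DM runs at -31.7° with length 53.7, so M = 53.7·(cos -31.7°, sin -31.7°) = (45.689, -28.218). ∠DMJ = 88.0°, so MJ runs at -31.7° + (180° − 88.0°) = 60.300° from the x-axis; with |MJ| = 34.5, J = M + 34.5·(cos 60.300°, sin 60.300°) = (62.782, 1.7500). Then cos ∠DJM = JD·JM / (|JD||JM|), giving 58.703°.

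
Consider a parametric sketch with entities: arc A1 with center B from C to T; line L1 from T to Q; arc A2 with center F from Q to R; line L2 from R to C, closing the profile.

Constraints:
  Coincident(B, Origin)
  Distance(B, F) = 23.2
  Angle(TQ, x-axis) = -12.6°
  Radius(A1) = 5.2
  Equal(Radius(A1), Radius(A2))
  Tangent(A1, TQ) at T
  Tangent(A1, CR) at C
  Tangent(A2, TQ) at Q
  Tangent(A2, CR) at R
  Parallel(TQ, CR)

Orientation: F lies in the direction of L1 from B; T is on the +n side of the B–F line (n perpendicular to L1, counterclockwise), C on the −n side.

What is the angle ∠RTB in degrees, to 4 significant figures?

65.85°

Tangency of A1 to both parallel lines with radius 5.2 puts T and C at B ± 5.2·n: T = (1.134, 5.075), C = (-1.134, -5.075). Equal radii place Q and R the same way about F: Q = F + 5.2·n = (23.78, 0.01384), R = F − 5.2·n = (21.51, -10.14). Then cos ∠RTB = TR·TB / (|TR||TB|), giving 65.85°.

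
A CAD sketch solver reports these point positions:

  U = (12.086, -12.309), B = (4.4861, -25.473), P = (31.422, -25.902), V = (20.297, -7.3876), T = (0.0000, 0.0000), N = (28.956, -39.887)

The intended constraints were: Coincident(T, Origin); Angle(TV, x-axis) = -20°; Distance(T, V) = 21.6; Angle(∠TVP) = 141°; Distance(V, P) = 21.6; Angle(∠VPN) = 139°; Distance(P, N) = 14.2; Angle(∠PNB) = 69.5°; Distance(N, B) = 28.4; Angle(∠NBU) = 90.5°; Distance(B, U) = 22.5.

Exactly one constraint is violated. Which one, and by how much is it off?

Distance(B, U) = 22.5 — off by 7.30.

T = (0.00, 0.00) ✓; TV at -20.00° ✓; |TV| = 21.60 ✓; ∠TVP = 141.0° ✓; |VP| = 21.60 ✓; ∠VPN = 139.0° ✓; |PN| = 14.20 ✓; ∠PNB = 69.50° ✓; |NB| = 28.40 ✓; ∠NBU = 90.50° ✓; |BU| = 15.20 ✗.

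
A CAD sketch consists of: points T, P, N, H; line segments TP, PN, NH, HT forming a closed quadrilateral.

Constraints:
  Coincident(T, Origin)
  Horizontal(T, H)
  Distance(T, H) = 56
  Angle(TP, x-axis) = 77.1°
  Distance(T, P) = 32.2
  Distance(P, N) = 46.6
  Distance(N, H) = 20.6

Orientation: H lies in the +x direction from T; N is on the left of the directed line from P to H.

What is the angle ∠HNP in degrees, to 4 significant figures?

113.7°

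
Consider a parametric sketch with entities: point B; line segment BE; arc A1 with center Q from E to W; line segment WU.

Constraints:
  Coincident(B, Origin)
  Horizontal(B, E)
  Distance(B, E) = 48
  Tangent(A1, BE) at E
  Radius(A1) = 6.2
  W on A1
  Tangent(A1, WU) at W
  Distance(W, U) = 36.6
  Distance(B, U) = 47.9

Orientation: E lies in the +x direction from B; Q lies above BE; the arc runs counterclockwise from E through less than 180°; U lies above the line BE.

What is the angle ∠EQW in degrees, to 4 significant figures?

130.4°

Checks: |QW| = 6.200 ✓; ∠(QW, WU) = 90.00° ✓; |WU| = 36.60 ✓; |BU| = 47.90 ✓.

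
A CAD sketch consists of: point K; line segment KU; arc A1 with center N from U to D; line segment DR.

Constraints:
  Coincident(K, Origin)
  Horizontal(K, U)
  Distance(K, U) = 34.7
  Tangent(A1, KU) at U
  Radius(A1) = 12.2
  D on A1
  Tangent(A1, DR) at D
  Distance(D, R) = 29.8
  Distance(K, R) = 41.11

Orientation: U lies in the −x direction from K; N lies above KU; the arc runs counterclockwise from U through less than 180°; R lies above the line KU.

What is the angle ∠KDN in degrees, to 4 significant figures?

172.4°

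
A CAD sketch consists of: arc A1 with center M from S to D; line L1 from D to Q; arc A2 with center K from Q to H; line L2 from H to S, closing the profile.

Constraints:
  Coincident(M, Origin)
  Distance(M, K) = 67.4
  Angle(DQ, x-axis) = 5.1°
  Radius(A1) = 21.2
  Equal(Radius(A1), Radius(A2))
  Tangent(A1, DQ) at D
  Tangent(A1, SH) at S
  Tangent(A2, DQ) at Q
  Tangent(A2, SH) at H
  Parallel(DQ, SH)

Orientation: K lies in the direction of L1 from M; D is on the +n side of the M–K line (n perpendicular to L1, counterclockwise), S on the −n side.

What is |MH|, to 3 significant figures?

70.7

The slot axis is L1's direction at 5.1°, so u = (cos 5.1°, sin 5.1°) = (0.996, 0.0889) and n = (−sin 5.1°, cos 5.1°) = (-0.0889, 0.996). M is at the origin and K lies 67.4 along u from M, so K = 67.4·u = (67.1, 5.99). Tangency of A1 to both parallel lines with radius 21.2 puts D and S at M ± 21.2·n: D = (-1.88, 21.1), S = (1.88, -21.1). Equal radii place Q and H the same way about K: Q = K + 21.2·n = (65.2, 27.1), H = K − 21.2·n = (69.0, -15.1). Then |MH| = |H − M| = 70.7.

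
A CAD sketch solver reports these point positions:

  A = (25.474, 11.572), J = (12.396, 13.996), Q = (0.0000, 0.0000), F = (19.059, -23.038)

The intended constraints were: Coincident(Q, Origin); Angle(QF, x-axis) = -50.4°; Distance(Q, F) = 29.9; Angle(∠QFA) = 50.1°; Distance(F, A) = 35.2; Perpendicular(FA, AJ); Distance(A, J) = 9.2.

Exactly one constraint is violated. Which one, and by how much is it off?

Distance(A, J) = 9.2 — off by 4.10.

Q = (0.00, 0.00) ✓; QF at -50.40° ✓; |QF| = 29.90 ✓; ∠QFA = 50.10° ✓; |FA| = 35.20 ✓; ∠(FA, AJ) = 90.00° ✓; |AJ| = 13.30 ✗.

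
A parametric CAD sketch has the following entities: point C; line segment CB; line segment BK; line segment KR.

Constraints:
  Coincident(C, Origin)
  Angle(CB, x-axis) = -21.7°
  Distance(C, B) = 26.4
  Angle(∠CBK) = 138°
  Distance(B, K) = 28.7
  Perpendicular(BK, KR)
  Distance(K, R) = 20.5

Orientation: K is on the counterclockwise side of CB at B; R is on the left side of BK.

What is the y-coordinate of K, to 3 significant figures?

0.196

C is at the origin; CB runs at -21.7° with length 26.4, so B = 26.4·(cos -21.7°, sin -21.7°) = (24.5, -9.76). ∠CBK = 138.0°, so BK runs at -21.7° + (180° − 138.0°) = 20.3° from the x-axis; with |BK| = 28.7, K = B + 28.7·(cos 20.3°, sin 20.3°) = (51.4, 0.196). So K.y = 0.196.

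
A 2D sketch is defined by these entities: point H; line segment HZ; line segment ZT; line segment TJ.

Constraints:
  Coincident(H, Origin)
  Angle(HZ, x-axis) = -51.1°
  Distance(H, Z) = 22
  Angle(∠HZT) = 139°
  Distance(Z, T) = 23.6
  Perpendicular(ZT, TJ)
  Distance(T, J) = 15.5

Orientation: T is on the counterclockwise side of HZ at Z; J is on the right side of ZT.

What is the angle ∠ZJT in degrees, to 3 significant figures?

56.7°

H is at the origin; HZ runs at -51.1° with length 22.0, so Z = 22.0·(cos -51.1°, sin -51.1°) = (13.8, -17.1). ∠HZT = 139.0°, so ZT runs at -51.1° + (180° − 139.0°) = -10.1° from the x-axis; with |ZT| = 23.6, T = Z + 23.6·(cos -10.1°, sin -10.1°) = (37.0, -21.3). ZT ⟂ TJ; with |TJ| = 15.5 on the right of ZT, J = T + 15.5·(-0.175, -0.985) = (34.3, -36.5). Then cos ∠ZJT = JZ·JT / (|JZ||JT|), giving 56.7°.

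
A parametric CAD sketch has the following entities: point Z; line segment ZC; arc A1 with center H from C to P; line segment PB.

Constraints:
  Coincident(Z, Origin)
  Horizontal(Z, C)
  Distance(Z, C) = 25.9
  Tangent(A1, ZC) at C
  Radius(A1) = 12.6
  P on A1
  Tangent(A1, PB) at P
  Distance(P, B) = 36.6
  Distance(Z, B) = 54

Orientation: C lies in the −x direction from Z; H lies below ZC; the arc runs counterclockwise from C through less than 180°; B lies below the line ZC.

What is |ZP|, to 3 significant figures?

41.4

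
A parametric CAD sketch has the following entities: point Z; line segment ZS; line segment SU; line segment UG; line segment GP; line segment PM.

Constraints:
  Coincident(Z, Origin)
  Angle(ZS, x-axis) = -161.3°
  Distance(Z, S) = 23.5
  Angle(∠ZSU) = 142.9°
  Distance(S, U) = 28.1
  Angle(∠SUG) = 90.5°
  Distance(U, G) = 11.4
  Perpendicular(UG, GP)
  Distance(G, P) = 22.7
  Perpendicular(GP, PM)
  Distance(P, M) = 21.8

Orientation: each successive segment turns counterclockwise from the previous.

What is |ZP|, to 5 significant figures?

24.380

∠SUG = 90.5° gives UG at -34.700° from the x-axis; with |UG| = 11.4, G = (-28.682, -37.265). UG is perpendicular to GP, so GP runs at 55.300°; with |GP| = 22.7, P = (-15.759, -18.602). Then |ZP| = |P − Z| = 24.380.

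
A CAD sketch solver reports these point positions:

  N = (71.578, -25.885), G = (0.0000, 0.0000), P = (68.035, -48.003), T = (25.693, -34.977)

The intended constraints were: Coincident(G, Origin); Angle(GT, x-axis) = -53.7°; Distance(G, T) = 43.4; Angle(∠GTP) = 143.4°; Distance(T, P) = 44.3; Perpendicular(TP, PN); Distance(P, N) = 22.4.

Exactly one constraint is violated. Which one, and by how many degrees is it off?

Perpendicular(TP, PN) — off by 8.00°.

G = (0.00, 0.00) ✓; GT at -53.70° ✓; |GT| = 43.40 ✓; ∠GTP = 143.4° ✓; |TP| = 44.30 ✓; ∠(TP, PN) = 98.00° ✗; |PN| = 22.40 ✓.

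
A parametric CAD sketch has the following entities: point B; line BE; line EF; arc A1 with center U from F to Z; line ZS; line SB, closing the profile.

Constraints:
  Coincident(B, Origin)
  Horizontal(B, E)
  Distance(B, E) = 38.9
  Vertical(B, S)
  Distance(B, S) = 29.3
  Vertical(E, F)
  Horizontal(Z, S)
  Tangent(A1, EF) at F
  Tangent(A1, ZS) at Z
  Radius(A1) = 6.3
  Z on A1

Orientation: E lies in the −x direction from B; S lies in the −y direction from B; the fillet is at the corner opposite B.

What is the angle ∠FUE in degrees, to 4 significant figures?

74.68°

B is at the origin; B and E share the same y with |BE| = 38.9 and E on the −x side, so E = (-38.90, 0.000). B and S share the same x with |BS| = 29.3 and S on the −y side, so S = (0.000, -29.30). The virtual corner opposite B is at (-38.90, -29.30). The tangent condition forces UF to be normal to EF and tangency of A1 to ZS means the radius UZ is perpendicular to ZS, with radius 6.3, so the center U sits 6.3 in from both sides at U = (-32.60, -23.00). That places the tangent points at F = (-38.90, -23.00) on EF and Z = (-32.60, -29.30) on ZS. Then cos ∠FUE = UF·UE / (|UF||UE|), giving 74.68°.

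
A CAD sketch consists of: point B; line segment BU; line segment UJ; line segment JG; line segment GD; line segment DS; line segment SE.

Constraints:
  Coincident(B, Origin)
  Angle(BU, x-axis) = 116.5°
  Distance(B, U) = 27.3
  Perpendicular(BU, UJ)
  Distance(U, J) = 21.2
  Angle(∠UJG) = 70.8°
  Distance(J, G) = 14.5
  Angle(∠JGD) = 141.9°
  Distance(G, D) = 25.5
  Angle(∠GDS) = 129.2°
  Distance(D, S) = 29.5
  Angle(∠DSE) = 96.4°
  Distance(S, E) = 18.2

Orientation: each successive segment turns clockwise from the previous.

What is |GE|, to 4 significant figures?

47.67

B is at the origin; BU runs at 116.5° with length 27.3, so U = (-12.18, 24.43). The perpendicularity gives UJ at right angles to BU, so UJ runs at 26.50°; with |UJ| = 21.2, J = (6.791, 33.89). ∠UJG = 70.8° gives JG at -82.70° from the x-axis; with |JG| = 14.5, G = (8.634, 19.51). ∠JGD = 141.9° gives GD at -120.8° from the x-axis; with |GD| = 25.5, D = (-4.423, -2.395). ∠GDS = 129.2° gives DS at -171.6° from the x-axis; with |DS| = 29.5, S = (-33.61, -6.704). ∠DSE = 96.4° gives SE at 104.8° from the x-axis; with |SE| = 18.2, E = (-38.26, 10.89). Then |GE| = |E − G| = 47.67.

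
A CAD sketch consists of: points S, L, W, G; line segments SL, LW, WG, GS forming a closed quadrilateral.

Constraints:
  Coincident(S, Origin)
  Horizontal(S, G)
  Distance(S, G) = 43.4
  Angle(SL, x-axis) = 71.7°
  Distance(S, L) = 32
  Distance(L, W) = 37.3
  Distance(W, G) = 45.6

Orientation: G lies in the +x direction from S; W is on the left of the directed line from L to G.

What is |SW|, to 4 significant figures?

63.44

Checks: |LW| = 37.30 ✓; |WG| = 45.60 ✓.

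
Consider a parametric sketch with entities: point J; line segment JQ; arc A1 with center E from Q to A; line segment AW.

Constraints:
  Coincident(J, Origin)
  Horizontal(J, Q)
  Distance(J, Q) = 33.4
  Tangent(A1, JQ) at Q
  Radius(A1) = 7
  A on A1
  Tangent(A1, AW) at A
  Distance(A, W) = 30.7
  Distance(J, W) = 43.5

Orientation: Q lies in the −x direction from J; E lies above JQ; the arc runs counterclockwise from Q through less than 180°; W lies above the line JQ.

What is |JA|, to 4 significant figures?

27.17

J is at the origin; JQ is horizontal with |JQ| = 33.4 and Q on the −x side, so Q = (-33.40, 0.000). A1 meets JQ tangentially, so EQ is at right angles to JQ, so E = Q + (0, 7) = (-33.40, 7.000). Since EA ⟂ AW (tangency), |EW| = √(7.0² + 30.7²) = 31.49 regardless of where A sits on A1. So W lies on both circle(J, 43.5) and circle(E, 31.49); the above-JQ intersection is W = (-23.21, 36.79). A is the foot of the tangent from W: A = (-26.44, 6.263).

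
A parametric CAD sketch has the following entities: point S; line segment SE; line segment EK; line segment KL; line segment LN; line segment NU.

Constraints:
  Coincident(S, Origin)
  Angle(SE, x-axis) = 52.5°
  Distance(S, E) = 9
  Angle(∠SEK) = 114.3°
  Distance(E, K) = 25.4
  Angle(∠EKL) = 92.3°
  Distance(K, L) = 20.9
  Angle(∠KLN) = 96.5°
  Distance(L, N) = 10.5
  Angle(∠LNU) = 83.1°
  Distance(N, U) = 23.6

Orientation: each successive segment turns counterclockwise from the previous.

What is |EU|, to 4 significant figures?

15.12

∠KLN = 96.5° gives LN at -70.60° from the x-axis; with |LN| = 10.5, N = (-21.84, 10.49). ∠LNU = 83.1° gives NU at 26.30° from the x-axis; with |NU| = 23.6, U = (-0.6799, 20.95). Then |EU| = |U − E| = 15.12.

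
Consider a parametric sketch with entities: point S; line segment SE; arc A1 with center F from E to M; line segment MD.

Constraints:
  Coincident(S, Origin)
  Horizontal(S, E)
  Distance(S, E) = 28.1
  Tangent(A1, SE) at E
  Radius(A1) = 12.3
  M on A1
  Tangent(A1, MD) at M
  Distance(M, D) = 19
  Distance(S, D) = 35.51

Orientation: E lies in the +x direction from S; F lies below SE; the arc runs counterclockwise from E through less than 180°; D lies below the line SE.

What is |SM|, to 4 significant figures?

20.20

Checks: |SE| = 28.10 ✓; |FM| = 12.30 ✓; ∠(FM, MD) = 90.00° ✓; |MD| = 19.00 ✓; |SD| = 35.51 ✓.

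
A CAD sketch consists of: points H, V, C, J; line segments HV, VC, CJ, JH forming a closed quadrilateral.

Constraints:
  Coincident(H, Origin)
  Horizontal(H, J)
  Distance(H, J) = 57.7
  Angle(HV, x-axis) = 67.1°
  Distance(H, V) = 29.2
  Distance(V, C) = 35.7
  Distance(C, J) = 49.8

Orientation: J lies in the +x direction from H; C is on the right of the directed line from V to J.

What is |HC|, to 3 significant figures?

12.3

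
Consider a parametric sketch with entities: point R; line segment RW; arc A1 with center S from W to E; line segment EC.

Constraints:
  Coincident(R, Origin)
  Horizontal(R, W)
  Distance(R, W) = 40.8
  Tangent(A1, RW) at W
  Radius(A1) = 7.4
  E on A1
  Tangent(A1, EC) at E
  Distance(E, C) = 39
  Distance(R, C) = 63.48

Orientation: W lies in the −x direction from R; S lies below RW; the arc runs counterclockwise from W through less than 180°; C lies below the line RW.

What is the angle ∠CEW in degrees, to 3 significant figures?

131°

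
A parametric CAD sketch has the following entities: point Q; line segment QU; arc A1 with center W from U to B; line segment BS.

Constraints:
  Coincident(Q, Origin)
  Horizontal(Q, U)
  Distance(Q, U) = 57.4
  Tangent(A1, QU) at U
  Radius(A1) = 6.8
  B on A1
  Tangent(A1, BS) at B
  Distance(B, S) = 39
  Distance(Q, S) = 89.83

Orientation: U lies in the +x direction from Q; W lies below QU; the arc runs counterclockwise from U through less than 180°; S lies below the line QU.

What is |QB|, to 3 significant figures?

54.0

Checks: |WB| = 6.800 ✓; ∠(WB, BS) = 90.00° ✓; |BS| = 39.00 ✓; |QS| = 89.83 ✓.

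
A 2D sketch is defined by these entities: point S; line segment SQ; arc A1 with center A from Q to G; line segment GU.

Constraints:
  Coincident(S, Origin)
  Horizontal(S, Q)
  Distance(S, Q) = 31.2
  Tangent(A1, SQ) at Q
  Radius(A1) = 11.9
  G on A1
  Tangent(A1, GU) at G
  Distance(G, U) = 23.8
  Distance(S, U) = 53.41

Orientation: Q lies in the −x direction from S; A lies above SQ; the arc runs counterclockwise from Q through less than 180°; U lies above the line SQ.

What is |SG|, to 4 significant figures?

29.72

S is at the origin; S and Q share the same y with |SQ| = 31.2 and Q on the −x side, so Q = (-31.20, 0.000). A1 meets SQ tangentially, so AQ is at right angles to SQ, so A = Q + (0, 11.9) = (-31.20, 11.90). Since AG ⟂ GU (tangency), |AU| = √(11.9² + 23.8²) = 26.61 regardless of where G sits on A1. So U lies on both circle(S, 53.41) and circle(A, 26.61); the above-SQ intersection is U = (-37.87, 37.66). G is the foot of the tangent from U: G = (-22.23, 19.72).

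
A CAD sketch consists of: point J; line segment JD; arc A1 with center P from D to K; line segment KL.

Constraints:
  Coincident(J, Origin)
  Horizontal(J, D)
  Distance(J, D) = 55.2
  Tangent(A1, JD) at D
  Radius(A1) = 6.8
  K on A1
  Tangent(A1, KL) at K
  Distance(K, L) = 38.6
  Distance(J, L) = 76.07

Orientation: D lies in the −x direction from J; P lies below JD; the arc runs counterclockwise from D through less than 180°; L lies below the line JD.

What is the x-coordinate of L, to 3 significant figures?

-60.9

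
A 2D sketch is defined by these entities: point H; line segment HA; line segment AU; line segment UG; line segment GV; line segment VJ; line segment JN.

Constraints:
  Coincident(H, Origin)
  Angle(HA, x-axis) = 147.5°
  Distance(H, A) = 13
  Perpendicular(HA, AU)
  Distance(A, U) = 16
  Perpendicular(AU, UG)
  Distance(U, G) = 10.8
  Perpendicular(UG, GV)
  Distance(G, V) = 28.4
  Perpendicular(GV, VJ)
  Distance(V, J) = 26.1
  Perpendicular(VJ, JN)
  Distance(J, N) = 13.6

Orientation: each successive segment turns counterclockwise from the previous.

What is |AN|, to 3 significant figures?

15.3

H is at the origin; HA runs at 147.5° with length 13.0, so A = (-11.0, 6.98). The perpendicularity gives AU at right angles to HA, so AU runs at -122°; with |AU| = 16.0, U = (-19.6, -6.51). AU ⟂ UG, so UG runs at -32.5°; with |UG| = 10.8, G = (-10.5, -12.3). UG ⟂ GV, so GV runs at 57.5°; with |GV| = 28.4, V = (4.81, 11.6). GV ⟂ VJ, so VJ runs at 148°; with |VJ| = 26.1, J = (-17.2, 25.7). VJ is perpendicular to JN, so JN runs at -122°; with |JN| = 13.6, N = (-24.5, 14.2). Then |AN| = |N − A| = 15.3.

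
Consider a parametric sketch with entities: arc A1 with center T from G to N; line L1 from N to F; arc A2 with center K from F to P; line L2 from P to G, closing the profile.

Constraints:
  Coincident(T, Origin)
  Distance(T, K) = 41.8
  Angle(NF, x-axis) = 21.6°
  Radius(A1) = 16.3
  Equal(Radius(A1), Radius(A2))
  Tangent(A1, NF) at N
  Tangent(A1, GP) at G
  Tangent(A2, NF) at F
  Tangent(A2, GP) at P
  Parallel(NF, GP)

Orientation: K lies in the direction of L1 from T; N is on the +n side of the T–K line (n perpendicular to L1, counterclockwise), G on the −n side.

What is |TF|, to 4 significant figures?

44.87

The slot axis is L1's direction at 21.6°, so u = (cos 21.6°, sin 21.6°) = (0.9298, 0.3681) and n = (−sin 21.6°, cos 21.6°) = (-0.3681, 0.9298). T is at the origin and K lies 41.8 along u from T, so K = 41.8·u = (38.86, 15.39). Tangency of A1 to both parallel lines with radius 16.3 puts N and G at T ± 16.3·n: N = (-6.000, 15.16), G = (6.000, -15.16). Equal radii place F and P the same way about K: F = K + 16.3·n = (32.86, 30.54), P = K − 16.3·n = (44.87, 0.2322). Then |TF| = |F − T| = 44.87.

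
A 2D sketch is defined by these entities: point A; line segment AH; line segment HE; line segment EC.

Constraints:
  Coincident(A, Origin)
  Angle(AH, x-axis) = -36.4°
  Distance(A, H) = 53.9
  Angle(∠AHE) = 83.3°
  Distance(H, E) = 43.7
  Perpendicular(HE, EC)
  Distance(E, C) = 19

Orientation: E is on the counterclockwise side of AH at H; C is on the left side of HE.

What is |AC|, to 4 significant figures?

50.91

A is at the origin; AH runs at -36.4° with length 53.9, so H = 53.9·(cos -36.4°, sin -36.4°) = (43.38, -31.99). ∠AHE = 83.3°, so HE runs at -36.4° + (180° − 83.3°) = 60.30° from the x-axis; with |HE| = 43.7, E = H + 43.7·(cos 60.30°, sin 60.30°) = (65.04, 5.974). The perpendicularity gives EC at right angles to HE; with |EC| = 19.0 on the left of HE, C = E + 19.0·(-0.8686, 0.4955) = (48.53, 15.39). Then |AC| = |C − A| = 50.91.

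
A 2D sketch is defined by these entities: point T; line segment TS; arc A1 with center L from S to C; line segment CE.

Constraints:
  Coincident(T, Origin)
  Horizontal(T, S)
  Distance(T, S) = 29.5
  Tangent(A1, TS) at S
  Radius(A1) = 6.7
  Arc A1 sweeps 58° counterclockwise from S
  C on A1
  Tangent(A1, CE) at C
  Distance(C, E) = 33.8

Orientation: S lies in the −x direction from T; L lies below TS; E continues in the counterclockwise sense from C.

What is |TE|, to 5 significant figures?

61.895

T is at the origin; TS is horizontal with |TS| = 29.5 and S on the −x side, so S = (-29.500, 0.0000). The tangent condition forces LS to be normal to TS, so L = S + (0, -6.7) = (-29.500, -6.7000). On A1, S sits at bearing 90° from L; a 58° counterclockwise sweep puts C at bearing 148°, so C = L + 6.7·(cos 148°, sin 148°) = (-35.182, -3.1495). Tangency of A1 to CE means the radius LC is perpendicular to CE, so CE runs along (−sin 148°, cos 148°); with |CE| = 33.8, E = (-53.093, -31.814). Then |TE| = |E − T| = 61.895.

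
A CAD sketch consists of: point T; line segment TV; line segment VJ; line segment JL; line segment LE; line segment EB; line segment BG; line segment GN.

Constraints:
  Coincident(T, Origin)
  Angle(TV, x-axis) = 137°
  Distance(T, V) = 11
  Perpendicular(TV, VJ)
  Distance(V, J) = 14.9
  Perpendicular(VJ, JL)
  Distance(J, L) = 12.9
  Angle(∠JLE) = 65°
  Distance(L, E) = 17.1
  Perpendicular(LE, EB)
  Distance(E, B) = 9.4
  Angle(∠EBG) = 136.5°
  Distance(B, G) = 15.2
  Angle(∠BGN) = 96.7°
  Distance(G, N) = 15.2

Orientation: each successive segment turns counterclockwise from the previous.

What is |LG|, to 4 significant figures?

21.48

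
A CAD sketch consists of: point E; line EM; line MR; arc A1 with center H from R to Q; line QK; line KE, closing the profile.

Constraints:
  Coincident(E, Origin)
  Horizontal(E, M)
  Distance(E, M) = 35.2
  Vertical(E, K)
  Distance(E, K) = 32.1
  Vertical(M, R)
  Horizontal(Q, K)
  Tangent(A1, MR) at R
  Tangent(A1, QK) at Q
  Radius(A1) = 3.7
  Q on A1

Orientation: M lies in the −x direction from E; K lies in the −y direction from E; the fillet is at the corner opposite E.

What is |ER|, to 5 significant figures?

45.228

E is at the origin; EM is horizontal with |EM| = 35.2 and M on the −x side, so M = (-35.200, 0.0000). E and K share the same x with |EK| = 32.1 and K on the −y side, so K = (0.0000, -32.100). The virtual corner opposite E is at (-35.200, -32.100). A1 meets MR tangentially, so HR is at right angles to MR and tangency of A1 to QK means the radius HQ is perpendicular to QK, with radius 3.7, so the center H sits 3.7 in from both sides at H = (-31.500, -28.400). That places the tangent points at R = (-35.200, -28.400) on MR and Q = (-31.500, -32.100) on QK. Then |ER| = |R − E| = 45.228.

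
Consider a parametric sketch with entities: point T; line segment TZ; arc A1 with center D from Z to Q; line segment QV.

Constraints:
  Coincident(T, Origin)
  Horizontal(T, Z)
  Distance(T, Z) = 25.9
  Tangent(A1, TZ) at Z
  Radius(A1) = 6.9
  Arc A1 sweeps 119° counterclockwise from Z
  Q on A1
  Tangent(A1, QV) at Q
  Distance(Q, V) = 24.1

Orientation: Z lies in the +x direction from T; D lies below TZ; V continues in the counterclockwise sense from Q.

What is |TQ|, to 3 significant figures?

22.4

The tangent condition forces DZ to be normal to TZ, so D = Z + (0, -6.9) = (25.9, -6.90). On A1, Z sits at bearing 90° from D; a 119° counterclockwise sweep puts Q at bearing 209°, so Q = D + 6.9·(cos 209°, sin 209°) = (19.9, -10.2). Then |TQ| = |Q − T| = 22.4.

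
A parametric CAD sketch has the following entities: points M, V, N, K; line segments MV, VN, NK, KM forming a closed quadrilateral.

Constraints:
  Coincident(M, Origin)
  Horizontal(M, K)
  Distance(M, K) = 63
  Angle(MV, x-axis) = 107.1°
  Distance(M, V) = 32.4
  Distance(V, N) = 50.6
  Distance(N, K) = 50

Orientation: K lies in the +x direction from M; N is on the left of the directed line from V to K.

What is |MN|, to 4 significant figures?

59.07

Checks: |VN| = 50.60 ✓; |NK| = 50.00 ✓.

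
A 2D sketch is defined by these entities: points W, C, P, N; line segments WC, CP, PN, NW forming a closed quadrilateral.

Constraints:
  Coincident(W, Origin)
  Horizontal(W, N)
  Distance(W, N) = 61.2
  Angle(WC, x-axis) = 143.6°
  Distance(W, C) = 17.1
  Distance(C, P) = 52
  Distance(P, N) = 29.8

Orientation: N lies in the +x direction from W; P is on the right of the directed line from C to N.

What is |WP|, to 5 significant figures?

35.458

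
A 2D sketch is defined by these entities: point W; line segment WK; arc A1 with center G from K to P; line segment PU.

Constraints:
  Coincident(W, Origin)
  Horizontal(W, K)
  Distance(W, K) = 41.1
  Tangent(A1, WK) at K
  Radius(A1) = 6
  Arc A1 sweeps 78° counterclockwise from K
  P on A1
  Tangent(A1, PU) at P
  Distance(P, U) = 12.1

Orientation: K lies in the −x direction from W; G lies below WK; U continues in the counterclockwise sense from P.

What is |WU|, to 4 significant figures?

52.19

W is at the origin; WK is horizontal with |WK| = 41.1 and K on the −x side, so K = (-41.10, 0.000). The tangent condition forces GK to be normal to WK, so G = K + (0, -6) = (-41.10, -6.000). On A1, K sits at bearing 90° from G; a 78° counterclockwise sweep puts P at bearing 168°, so P = G + 6.0·(cos 168°, sin 168°) = (-46.97, -4.753). Since A1 is tangent to PU there, GP ⟂ PU, so PU runs along (−sin 168°, cos 168°); with |PU| = 12.1, U = (-49.48, -16.59). Then |WU| = |U − W| = 52.19.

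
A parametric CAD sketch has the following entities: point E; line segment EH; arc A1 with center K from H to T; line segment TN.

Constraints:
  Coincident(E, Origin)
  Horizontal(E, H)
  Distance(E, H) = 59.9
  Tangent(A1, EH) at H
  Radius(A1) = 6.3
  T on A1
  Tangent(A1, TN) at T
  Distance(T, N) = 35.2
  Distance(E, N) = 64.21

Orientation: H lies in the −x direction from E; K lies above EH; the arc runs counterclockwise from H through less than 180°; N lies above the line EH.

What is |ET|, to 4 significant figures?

53.93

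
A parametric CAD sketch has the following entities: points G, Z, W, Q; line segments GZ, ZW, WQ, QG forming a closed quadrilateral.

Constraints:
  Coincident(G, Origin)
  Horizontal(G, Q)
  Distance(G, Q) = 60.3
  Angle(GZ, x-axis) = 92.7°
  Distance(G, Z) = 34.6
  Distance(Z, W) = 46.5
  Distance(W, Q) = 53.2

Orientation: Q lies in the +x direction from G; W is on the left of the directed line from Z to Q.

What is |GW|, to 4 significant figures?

65.47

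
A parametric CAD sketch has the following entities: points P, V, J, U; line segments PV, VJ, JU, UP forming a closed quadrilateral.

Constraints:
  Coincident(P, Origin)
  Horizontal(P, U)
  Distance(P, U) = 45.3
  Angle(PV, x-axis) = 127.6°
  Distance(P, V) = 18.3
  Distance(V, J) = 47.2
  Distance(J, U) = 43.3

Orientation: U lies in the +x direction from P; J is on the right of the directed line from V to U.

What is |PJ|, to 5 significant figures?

29.268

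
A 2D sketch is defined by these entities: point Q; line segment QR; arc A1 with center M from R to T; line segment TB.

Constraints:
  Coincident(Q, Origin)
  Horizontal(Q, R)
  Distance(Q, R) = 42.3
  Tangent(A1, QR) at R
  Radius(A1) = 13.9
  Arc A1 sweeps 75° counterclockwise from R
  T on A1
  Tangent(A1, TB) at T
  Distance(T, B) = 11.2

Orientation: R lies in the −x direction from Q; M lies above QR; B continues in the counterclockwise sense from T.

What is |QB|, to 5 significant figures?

33.478

Q is at the origin; QR is horizontal with |QR| = 42.3 and R on the −x side, so R = (-42.300, 0.0000). A1 meets QR tangentially, so MR is at right angles to QR, so M = R + (0, 13.9) = (-42.300, 13.900). On A1, R sits at bearing -90° from M; a 75° counterclockwise sweep puts T at bearing -15°, so T = M + 13.9·(cos -15°, sin -15°) = (-28.874, 10.302). Tangency of A1 to TB means the radius MT is perpendicular to TB, so TB runs along (−sin -15°, cos -15°); with |TB| = 11.2, B = (-25.975, 21.121). Then |QB| = |B − Q| = 33.478.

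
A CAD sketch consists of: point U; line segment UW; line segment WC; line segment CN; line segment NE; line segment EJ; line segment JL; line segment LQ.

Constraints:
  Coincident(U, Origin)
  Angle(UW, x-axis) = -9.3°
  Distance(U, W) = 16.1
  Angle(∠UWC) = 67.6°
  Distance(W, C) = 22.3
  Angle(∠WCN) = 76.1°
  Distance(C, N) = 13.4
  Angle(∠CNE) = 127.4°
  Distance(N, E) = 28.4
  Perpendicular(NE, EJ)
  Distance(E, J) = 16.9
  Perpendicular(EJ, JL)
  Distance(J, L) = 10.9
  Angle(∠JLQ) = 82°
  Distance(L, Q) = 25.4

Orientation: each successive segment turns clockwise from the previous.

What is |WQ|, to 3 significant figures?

29.1

U is at the origin; UW runs at -9.3° with length 16.1, so W = (15.9, -2.60). ∠UWC = 67.6° gives WC at -122° from the x-axis; with |WC| = 22.3, C = (4.17, -21.6). ∠WCN = 76.1° gives CN at 134° from the x-axis; with |CN| = 13.4, N = (-5.21, -12.0). ∠CNE = 127.4° gives NE at 81.8° from the x-axis; with |NE| = 28.4, E = (-1.15, 16.1). The perpendicularity gives EJ at right angles to NE, so EJ runs at -8.20°; with |EJ| = 16.9, J = (15.6, 13.7). The perpendicularity gives JL at right angles to EJ, so JL runs at -98.2°; with |JL| = 10.9, L = (14.0, 2.91). ∠JLQ = 82.0° gives LQ at 164° from the x-axis; with |LQ| = 25.4, Q = (-10.4, 10.0). Then |WQ| = |Q − W| = 29.1.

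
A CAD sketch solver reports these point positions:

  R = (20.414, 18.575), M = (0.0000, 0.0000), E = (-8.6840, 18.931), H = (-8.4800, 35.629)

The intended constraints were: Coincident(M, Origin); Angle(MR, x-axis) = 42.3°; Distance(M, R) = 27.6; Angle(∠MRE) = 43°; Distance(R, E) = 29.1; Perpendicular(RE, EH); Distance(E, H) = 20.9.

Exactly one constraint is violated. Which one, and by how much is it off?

Distance(E, H) = 20.9 — off by 4.20.

M = (0.00, 0.00) ✓; MR at 42.30° ✓; |MR| = 27.60 ✓; ∠MRE = 43.00° ✓; |RE| = 29.10 ✓; ∠(RE, EH) = 90.00° ✓; |EH| = 16.70 ✗.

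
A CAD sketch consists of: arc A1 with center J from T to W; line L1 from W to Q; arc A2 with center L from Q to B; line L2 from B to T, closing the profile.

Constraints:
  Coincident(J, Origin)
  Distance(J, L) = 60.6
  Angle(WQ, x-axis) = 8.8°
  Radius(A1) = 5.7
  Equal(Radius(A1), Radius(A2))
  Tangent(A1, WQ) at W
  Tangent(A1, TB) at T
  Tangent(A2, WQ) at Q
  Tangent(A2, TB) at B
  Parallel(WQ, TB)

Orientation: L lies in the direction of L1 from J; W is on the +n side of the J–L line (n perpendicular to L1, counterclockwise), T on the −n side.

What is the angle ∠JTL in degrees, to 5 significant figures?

84.627°

The slot axis is L1's direction at 8.8°, so u = (cos 8.8°, sin 8.8°) = (0.98823, 0.15299) and n = (−sin 8.8°, cos 8.8°) = (-0.15299, 0.98823). J is at the origin and L lies 60.6 along u from J, so L = 60.6·u = (59.887, 9.2709). Tangency of A1 to both parallel lines with radius 5.7 puts W and T at J ± 5.7·n: W = (-0.87202, 5.6329), T = (0.87202, -5.6329). Then cos ∠JTL = TJ·TL / (|TJ||TL|), giving 84.627°.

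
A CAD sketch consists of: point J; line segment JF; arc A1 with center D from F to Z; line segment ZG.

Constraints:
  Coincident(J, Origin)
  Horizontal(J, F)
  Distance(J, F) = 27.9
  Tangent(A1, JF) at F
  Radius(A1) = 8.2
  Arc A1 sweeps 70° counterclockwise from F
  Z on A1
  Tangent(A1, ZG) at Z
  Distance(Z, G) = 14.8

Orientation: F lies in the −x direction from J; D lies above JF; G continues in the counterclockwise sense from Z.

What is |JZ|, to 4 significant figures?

20.90

A1 meets JF tangentially, so DF is at right angles to JF, so D = F + (0, 8.2) = (-27.90, 8.200). On A1, F sits at bearing -90° from D; a 70° counterclockwise sweep puts Z at bearing -20°, so Z = D + 8.2·(cos -20°, sin -20°) = (-20.19, 5.395). Then |JZ| = |Z − J| = 20.90.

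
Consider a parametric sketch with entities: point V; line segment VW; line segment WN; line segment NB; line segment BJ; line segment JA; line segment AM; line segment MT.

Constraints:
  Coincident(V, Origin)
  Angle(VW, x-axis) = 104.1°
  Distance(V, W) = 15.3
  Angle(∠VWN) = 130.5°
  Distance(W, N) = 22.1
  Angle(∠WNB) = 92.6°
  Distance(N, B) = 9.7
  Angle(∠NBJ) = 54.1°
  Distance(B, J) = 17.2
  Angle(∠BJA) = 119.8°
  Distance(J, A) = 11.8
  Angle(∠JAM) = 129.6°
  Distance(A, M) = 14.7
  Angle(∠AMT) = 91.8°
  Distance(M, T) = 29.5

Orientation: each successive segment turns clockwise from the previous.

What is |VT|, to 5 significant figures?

49.563

V is at the origin; VW runs at 104.1° with length 15.3, so W = (-3.7273, 14.839). ∠VWN = 130.5° gives WN at 54.600° from the x-axis; with |WN| = 22.1, N = (9.0748, 32.853). ∠WNB = 92.6° gives NB at -32.800° from the x-axis; with |NB| = 9.7, B = (17.228, 27.599). ∠NBJ = 54.1° gives BJ at -158.70° from the x-axis; with |BJ| = 17.2, J = (1.2032, 21.351). ∠BJA = 119.8° gives JA at 141.10° from the x-axis; with |JA| = 11.8, A = (-7.9801, 28.761). ∠JAM = 129.6° gives AM at 90.700° from the x-axis; with |AM| = 14.7, M = (-8.1596, 43.460). ∠AMT = 91.8° gives MT at 2.5000° from the x-axis; with |MT| = 29.5, T = (21.312, 44.747). Then |VT| = |T − V| = 49.563.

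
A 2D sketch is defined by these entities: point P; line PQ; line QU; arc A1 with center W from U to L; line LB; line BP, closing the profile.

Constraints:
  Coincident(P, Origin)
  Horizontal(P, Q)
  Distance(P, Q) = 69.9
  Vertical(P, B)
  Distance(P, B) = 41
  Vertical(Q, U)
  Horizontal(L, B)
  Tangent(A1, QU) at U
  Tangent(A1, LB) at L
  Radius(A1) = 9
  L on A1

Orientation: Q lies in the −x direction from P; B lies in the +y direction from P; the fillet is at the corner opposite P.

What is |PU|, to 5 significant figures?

76.877

P is at the origin; P and Q share the same y with |PQ| = 69.9 and Q on the −x side, so Q = (-69.900, 0.0000). P and B share the same x with |PB| = 41.0 and B on the +y side, so B = (0.0000, 41.000). The virtual corner opposite P is at (-69.900, 41.000). Tangency of A1 to QU means the radius WU is perpendicular to QU and tangency of A1 to LB means the radius WL is perpendicular to LB, with radius 9.0, so the center W sits 9.0 in from both sides at W = (-60.900, 32.000). That places the tangent points at U = (-69.900, 32.000) on QU and L = (-60.900, 41.000) on LB. Then |PU| = |U − P| = 76.877.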